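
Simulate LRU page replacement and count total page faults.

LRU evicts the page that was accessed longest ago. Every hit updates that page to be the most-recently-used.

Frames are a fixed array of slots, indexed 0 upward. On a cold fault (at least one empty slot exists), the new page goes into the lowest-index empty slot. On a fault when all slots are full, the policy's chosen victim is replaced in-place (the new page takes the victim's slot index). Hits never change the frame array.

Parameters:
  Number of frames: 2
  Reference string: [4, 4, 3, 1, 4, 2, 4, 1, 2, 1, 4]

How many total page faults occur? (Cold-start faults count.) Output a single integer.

Answer: 8

Derivation:
Step 0: ref 4 → FAULT, frames=[4,-]
Step 1: ref 4 → HIT, frames=[4,-]
Step 2: ref 3 → FAULT, frames=[4,3]
Step 3: ref 1 → FAULT (evict 4), frames=[1,3]
Step 4: ref 4 → FAULT (evict 3), frames=[1,4]
Step 5: ref 2 → FAULT (evict 1), frames=[2,4]
Step 6: ref 4 → HIT, frames=[2,4]
Step 7: ref 1 → FAULT (evict 2), frames=[1,4]
Step 8: ref 2 → FAULT (evict 4), frames=[1,2]
Step 9: ref 1 → HIT, frames=[1,2]
Step 10: ref 4 → FAULT (evict 2), frames=[1,4]
Total faults: 8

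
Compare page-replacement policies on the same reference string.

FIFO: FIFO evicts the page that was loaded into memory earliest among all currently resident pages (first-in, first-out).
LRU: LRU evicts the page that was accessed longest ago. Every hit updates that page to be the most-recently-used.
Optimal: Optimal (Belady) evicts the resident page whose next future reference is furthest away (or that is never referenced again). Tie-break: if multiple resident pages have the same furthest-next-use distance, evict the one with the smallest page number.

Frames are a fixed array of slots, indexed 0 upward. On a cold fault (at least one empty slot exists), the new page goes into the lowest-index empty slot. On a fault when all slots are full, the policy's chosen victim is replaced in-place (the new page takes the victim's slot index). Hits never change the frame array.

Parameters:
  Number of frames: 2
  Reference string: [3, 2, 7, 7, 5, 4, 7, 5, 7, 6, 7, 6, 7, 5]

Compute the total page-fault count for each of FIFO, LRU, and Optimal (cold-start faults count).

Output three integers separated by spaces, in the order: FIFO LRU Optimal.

Answer: 10 9 8

Derivation:
--- FIFO ---
  step 0: ref 3 -> FAULT, frames=[3,-] (faults so far: 1)
  step 1: ref 2 -> FAULT, frames=[3,2] (faults so far: 2)
  step 2: ref 7 -> FAULT, evict 3, frames=[7,2] (faults so far: 3)
  step 3: ref 7 -> HIT, frames=[7,2] (faults so far: 3)
  step 4: ref 5 -> FAULT, evict 2, frames=[7,5] (faults so far: 4)
  step 5: ref 4 -> FAULT, evict 7, frames=[4,5] (faults so far: 5)
  step 6: ref 7 -> FAULT, evict 5, frames=[4,7] (faults so far: 6)
  step 7: ref 5 -> FAULT, evict 4, frames=[5,7] (faults so far: 7)
  step 8: ref 7 -> HIT, frames=[5,7] (faults so far: 7)
  step 9: ref 6 -> FAULT, evict 7, frames=[5,6] (faults so far: 8)
  step 10: ref 7 -> FAULT, evict 5, frames=[7,6] (faults so far: 9)
  step 11: ref 6 -> HIT, frames=[7,6] (faults so far: 9)
  step 12: ref 7 -> HIT, frames=[7,6] (faults so far: 9)
  step 13: ref 5 -> FAULT, evict 6, frames=[7,5] (faults so far: 10)
  FIFO total faults: 10
--- LRU ---
  step 0: ref 3 -> FAULT, frames=[3,-] (faults so far: 1)
  step 1: ref 2 -> FAULT, frames=[3,2] (faults so far: 2)
  step 2: ref 7 -> FAULT, evict 3, frames=[7,2] (faults so far: 3)
  step 3: ref 7 -> HIT, frames=[7,2] (faults so far: 3)
  step 4: ref 5 -> FAULT, evict 2, frames=[7,5] (faults so far: 4)
  step 5: ref 4 -> FAULT, evict 7, frames=[4,5] (faults so far: 5)
  step 6: ref 7 -> FAULT, evict 5, frames=[4,7] (faults so far: 6)
  step 7: ref 5 -> FAULT, evict 4, frames=[5,7] (faults so far: 7)
  step 8: ref 7 -> HIT, frames=[5,7] (faults so far: 7)
  step 9: ref 6 -> FAULT, evict 5, frames=[6,7] (faults so far: 8)
  step 10: ref 7 -> HIT, frames=[6,7] (faults so far: 8)
  step 11: ref 6 -> HIT, frames=[6,7] (faults so far: 8)
  step 12: ref 7 -> HIT, frames=[6,7] (faults so far: 8)
  step 13: ref 5 -> FAULT, evict 6, frames=[5,7] (faults so far: 9)
  LRU total faults: 9
--- Optimal ---
  step 0: ref 3 -> FAULT, frames=[3,-] (faults so far: 1)
  step 1: ref 2 -> FAULT, frames=[3,2] (faults so far: 2)
  step 2: ref 7 -> FAULT, evict 2, frames=[3,7] (faults so far: 3)
  step 3: ref 7 -> HIT, frames=[3,7] (faults so far: 3)
  step 4: ref 5 -> FAULT, evict 3, frames=[5,7] (faults so far: 4)
  step 5: ref 4 -> FAULT, evict 5, frames=[4,7] (faults so far: 5)
  step 6: ref 7 -> HIT, frames=[4,7] (faults so far: 5)
  step 7: ref 5 -> FAULT, evict 4, frames=[5,7] (faults so far: 6)
  step 8: ref 7 -> HIT, frames=[5,7] (faults so far: 6)
  step 9: ref 6 -> FAULT, evict 5, frames=[6,7] (faults so far: 7)
  step 10: ref 7 -> HIT, frames=[6,7] (faults so far: 7)
  step 11: ref 6 -> HIT, frames=[6,7] (faults so far: 7)
  step 12: ref 7 -> HIT, frames=[6,7] (faults so far: 7)
  step 13: ref 5 -> FAULT, evict 6, frames=[5,7] (faults so far: 8)
  Optimal total faults: 8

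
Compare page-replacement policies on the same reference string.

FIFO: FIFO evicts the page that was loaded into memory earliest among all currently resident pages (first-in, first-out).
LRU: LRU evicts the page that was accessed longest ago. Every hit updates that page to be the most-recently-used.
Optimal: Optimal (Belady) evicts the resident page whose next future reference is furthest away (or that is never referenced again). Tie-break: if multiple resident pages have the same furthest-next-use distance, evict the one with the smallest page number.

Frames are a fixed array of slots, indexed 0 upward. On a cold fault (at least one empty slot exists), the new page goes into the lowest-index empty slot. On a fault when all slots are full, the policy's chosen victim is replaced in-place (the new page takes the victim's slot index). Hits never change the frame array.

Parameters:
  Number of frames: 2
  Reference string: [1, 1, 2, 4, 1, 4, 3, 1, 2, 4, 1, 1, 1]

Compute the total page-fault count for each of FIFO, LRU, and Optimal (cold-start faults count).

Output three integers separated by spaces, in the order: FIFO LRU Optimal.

Answer: 8 9 6

Derivation:
--- FIFO ---
  step 0: ref 1 -> FAULT, frames=[1,-] (faults so far: 1)
  step 1: ref 1 -> HIT, frames=[1,-] (faults so far: 1)
  step 2: ref 2 -> FAULT, frames=[1,2] (faults so far: 2)
  step 3: ref 4 -> FAULT, evict 1, frames=[4,2] (faults so far: 3)
  step 4: ref 1 -> FAULT, evict 2, frames=[4,1] (faults so far: 4)
  step 5: ref 4 -> HIT, frames=[4,1] (faults so far: 4)
  step 6: ref 3 -> FAULT, evict 4, frames=[3,1] (faults so far: 5)
  step 7: ref 1 -> HIT, frames=[3,1] (faults so far: 5)
  step 8: ref 2 -> FAULT, evict 1, frames=[3,2] (faults so far: 6)
  step 9: ref 4 -> FAULT, evict 3, frames=[4,2] (faults so far: 7)
  step 10: ref 1 -> FAULT, evict 2, frames=[4,1] (faults so far: 8)
  step 11: ref 1 -> HIT, frames=[4,1] (faults so far: 8)
  step 12: ref 1 -> HIT, frames=[4,1] (faults so far: 8)
  FIFO total faults: 8
--- LRU ---
  step 0: ref 1 -> FAULT, frames=[1,-] (faults so far: 1)
  step 1: ref 1 -> HIT, frames=[1,-] (faults so far: 1)
  step 2: ref 2 -> FAULT, frames=[1,2] (faults so far: 2)
  step 3: ref 4 -> FAULT, evict 1, frames=[4,2] (faults so far: 3)
  step 4: ref 1 -> FAULT, evict 2, frames=[4,1] (faults so far: 4)
  step 5: ref 4 -> HIT, frames=[4,1] (faults so far: 4)
  step 6: ref 3 -> FAULT, evict 1, frames=[4,3] (faults so far: 5)
  step 7: ref 1 -> FAULT, evict 4, frames=[1,3] (faults so far: 6)
  step 8: ref 2 -> FAULT, evict 3, frames=[1,2] (faults so far: 7)
  step 9: ref 4 -> FAULT, evict 1, frames=[4,2] (faults so far: 8)
  step 10: ref 1 -> FAULT, evict 2, frames=[4,1] (faults so far: 9)
  step 11: ref 1 -> HIT, frames=[4,1] (faults so far: 9)
  step 12: ref 1 -> HIT, frames=[4,1] (faults so far: 9)
  LRU total faults: 9
--- Optimal ---
  step 0: ref 1 -> FAULT, frames=[1,-] (faults so far: 1)
  step 1: ref 1 -> HIT, frames=[1,-] (faults so far: 1)
  step 2: ref 2 -> FAULT, frames=[1,2] (faults so far: 2)
  step 3: ref 4 -> FAULT, evict 2, frames=[1,4] (faults so far: 3)
  step 4: ref 1 -> HIT, frames=[1,4] (faults so far: 3)
  step 5: ref 4 -> HIT, frames=[1,4] (faults so far: 3)
  step 6: ref 3 -> FAULT, evict 4, frames=[1,3] (faults so far: 4)
  step 7: ref 1 -> HIT, frames=[1,3] (faults so far: 4)
  step 8: ref 2 -> FAULT, evict 3, frames=[1,2] (faults so far: 5)
  step 9: ref 4 -> FAULT, evict 2, frames=[1,4] (faults so far: 6)
  step 10: ref 1 -> HIT, frames=[1,4] (faults so far: 6)
  step 11: ref 1 -> HIT, frames=[1,4] (faults so far: 6)
  step 12: ref 1 -> HIT, frames=[1,4] (faults so far: 6)
  Optimal total faults: 6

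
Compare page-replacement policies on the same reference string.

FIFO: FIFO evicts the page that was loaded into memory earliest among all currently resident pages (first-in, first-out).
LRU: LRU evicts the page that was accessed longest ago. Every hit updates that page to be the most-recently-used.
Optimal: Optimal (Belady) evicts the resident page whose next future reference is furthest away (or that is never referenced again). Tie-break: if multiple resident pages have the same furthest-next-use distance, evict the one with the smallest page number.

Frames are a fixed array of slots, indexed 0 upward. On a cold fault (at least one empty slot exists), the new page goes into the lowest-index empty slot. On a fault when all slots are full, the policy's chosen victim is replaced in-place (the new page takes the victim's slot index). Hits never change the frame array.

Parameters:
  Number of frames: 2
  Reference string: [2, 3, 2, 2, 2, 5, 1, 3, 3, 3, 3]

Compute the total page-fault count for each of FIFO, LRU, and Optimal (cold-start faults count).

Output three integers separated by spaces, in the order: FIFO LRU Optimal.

--- FIFO ---
  step 0: ref 2 -> FAULT, frames=[2,-] (faults so far: 1)
  step 1: ref 3 -> FAULT, frames=[2,3] (faults so far: 2)
  step 2: ref 2 -> HIT, frames=[2,3] (faults so far: 2)
  step 3: ref 2 -> HIT, frames=[2,3] (faults so far: 2)
  step 4: ref 2 -> HIT, frames=[2,3] (faults so far: 2)
  step 5: ref 5 -> FAULT, evict 2, frames=[5,3] (faults so far: 3)
  step 6: ref 1 -> FAULT, evict 3, frames=[5,1] (faults so far: 4)
  step 7: ref 3 -> FAULT, evict 5, frames=[3,1] (faults so far: 5)
  step 8: ref 3 -> HIT, frames=[3,1] (faults so far: 5)
  step 9: ref 3 -> HIT, frames=[3,1] (faults so far: 5)
  step 10: ref 3 -> HIT, frames=[3,1] (faults so far: 5)
  FIFO total faults: 5
--- LRU ---
  step 0: ref 2 -> FAULT, frames=[2,-] (faults so far: 1)
  step 1: ref 3 -> FAULT, frames=[2,3] (faults so far: 2)
  step 2: ref 2 -> HIT, frames=[2,3] (faults so far: 2)
  step 3: ref 2 -> HIT, frames=[2,3] (faults so far: 2)
  step 4: ref 2 -> HIT, frames=[2,3] (faults so far: 2)
  step 5: ref 5 -> FAULT, evict 3, frames=[2,5] (faults so far: 3)
  step 6: ref 1 -> FAULT, evict 2, frames=[1,5] (faults so far: 4)
  step 7: ref 3 -> FAULT, evict 5, frames=[1,3] (faults so far: 5)
  step 8: ref 3 -> HIT, frames=[1,3] (faults so far: 5)
  step 9: ref 3 -> HIT, frames=[1,3] (faults so far: 5)
  step 10: ref 3 -> HIT, frames=[1,3] (faults so far: 5)
  LRU total faults: 5
--- Optimal ---
  step 0: ref 2 -> FAULT, frames=[2,-] (faults so far: 1)
  step 1: ref 3 -> FAULT, frames=[2,3] (faults so far: 2)
  step 2: ref 2 -> HIT, frames=[2,3] (faults so far: 2)
  step 3: ref 2 -> HIT, frames=[2,3] (faults so far: 2)
  step 4: ref 2 -> HIT, frames=[2,3] (faults so far: 2)
  step 5: ref 5 -> FAULT, evict 2, frames=[5,3] (faults so far: 3)
  step 6: ref 1 -> FAULT, evict 5, frames=[1,3] (faults so far: 4)
  step 7: ref 3 -> HIT, frames=[1,3] (faults so far: 4)
  step 8: ref 3 -> HIT, frames=[1,3] (faults so far: 4)
  step 9: ref 3 -> HIT, frames=[1,3] (faults so far: 4)
  step 10: ref 3 -> HIT, frames=[1,3] (faults so far: 4)
  Optimal total faults: 4

Answer: 5 5 4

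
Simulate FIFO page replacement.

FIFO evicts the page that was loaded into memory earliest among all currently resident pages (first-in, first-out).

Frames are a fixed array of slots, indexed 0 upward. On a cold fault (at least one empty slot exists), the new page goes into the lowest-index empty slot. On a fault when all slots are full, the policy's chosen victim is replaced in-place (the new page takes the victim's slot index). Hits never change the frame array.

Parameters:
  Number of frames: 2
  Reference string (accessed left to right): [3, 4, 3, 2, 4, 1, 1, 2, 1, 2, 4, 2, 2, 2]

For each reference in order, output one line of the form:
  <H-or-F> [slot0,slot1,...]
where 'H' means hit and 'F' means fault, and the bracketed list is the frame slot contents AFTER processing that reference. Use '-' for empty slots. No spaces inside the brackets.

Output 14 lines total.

F [3,-]
F [3,4]
H [3,4]
F [2,4]
H [2,4]
F [2,1]
H [2,1]
H [2,1]
H [2,1]
H [2,1]
F [4,1]
F [4,2]
H [4,2]
H [4,2]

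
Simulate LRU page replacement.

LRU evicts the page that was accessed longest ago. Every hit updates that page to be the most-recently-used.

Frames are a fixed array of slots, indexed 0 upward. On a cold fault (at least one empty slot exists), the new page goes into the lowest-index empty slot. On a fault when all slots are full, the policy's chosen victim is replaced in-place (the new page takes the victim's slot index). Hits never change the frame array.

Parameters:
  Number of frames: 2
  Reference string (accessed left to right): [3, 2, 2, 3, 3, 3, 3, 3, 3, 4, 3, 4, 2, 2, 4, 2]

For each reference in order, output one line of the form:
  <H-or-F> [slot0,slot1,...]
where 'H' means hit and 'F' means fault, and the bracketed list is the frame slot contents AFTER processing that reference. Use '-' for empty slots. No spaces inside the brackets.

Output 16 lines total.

F [3,-]
F [3,2]
H [3,2]
H [3,2]
H [3,2]
H [3,2]
H [3,2]
H [3,2]
H [3,2]
F [3,4]
H [3,4]
H [3,4]
F [2,4]
H [2,4]
H [2,4]
H [2,4]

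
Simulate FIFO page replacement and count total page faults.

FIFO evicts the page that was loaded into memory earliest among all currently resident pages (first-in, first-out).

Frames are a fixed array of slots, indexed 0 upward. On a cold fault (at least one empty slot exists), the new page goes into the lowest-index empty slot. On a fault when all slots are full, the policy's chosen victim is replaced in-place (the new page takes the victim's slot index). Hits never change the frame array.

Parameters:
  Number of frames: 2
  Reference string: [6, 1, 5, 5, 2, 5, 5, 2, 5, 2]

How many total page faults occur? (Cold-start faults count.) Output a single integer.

Step 0: ref 6 → FAULT, frames=[6,-]
Step 1: ref 1 → FAULT, frames=[6,1]
Step 2: ref 5 → FAULT (evict 6), frames=[5,1]
Step 3: ref 5 → HIT, frames=[5,1]
Step 4: ref 2 → FAULT (evict 1), frames=[5,2]
Step 5: ref 5 → HIT, frames=[5,2]
Step 6: ref 5 → HIT, frames=[5,2]
Step 7: ref 2 → HIT, frames=[5,2]
Step 8: ref 5 → HIT, frames=[5,2]
Step 9: ref 2 → HIT, frames=[5,2]
Total faults: 4

Answer: 4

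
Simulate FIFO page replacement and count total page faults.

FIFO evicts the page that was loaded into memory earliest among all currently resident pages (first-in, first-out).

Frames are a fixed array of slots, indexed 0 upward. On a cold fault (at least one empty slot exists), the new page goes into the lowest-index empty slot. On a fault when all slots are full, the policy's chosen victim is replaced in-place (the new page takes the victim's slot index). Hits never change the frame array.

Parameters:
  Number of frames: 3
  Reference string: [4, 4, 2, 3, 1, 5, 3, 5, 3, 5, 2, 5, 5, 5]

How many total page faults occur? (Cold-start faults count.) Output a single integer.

Step 0: ref 4 → FAULT, frames=[4,-,-]
Step 1: ref 4 → HIT, frames=[4,-,-]
Step 2: ref 2 → FAULT, frames=[4,2,-]
Step 3: ref 3 → FAULT, frames=[4,2,3]
Step 4: ref 1 → FAULT (evict 4), frames=[1,2,3]
Step 5: ref 5 → FAULT (evict 2), frames=[1,5,3]
Step 6: ref 3 → HIT, frames=[1,5,3]
Step 7: ref 5 → HIT, frames=[1,5,3]
Step 8: ref 3 → HIT, frames=[1,5,3]
Step 9: ref 5 → HIT, frames=[1,5,3]
Step 10: ref 2 → FAULT (evict 3), frames=[1,5,2]
Step 11: ref 5 → HIT, frames=[1,5,2]
Step 12: ref 5 → HIT, frames=[1,5,2]
Step 13: ref 5 → HIT, frames=[1,5,2]
Total faults: 6

Answer: 6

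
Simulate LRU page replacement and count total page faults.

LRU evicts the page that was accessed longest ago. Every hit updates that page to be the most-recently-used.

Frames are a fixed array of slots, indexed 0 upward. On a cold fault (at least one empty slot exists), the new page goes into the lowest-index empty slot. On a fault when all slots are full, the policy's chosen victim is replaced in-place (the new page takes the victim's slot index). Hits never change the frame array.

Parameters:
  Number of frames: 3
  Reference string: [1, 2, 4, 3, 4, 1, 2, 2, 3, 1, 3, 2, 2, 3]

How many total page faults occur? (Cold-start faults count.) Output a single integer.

Answer: 7

Derivation:
Step 0: ref 1 → FAULT, frames=[1,-,-]
Step 1: ref 2 → FAULT, frames=[1,2,-]
Step 2: ref 4 → FAULT, frames=[1,2,4]
Step 3: ref 3 → FAULT (evict 1), frames=[3,2,4]
Step 4: ref 4 → HIT, frames=[3,2,4]
Step 5: ref 1 → FAULT (evict 2), frames=[3,1,4]
Step 6: ref 2 → FAULT (evict 3), frames=[2,1,4]
Step 7: ref 2 → HIT, frames=[2,1,4]
Step 8: ref 3 → FAULT (evict 4), frames=[2,1,3]
Step 9: ref 1 → HIT, frames=[2,1,3]
Step 10: ref 3 → HIT, frames=[2,1,3]
Step 11: ref 2 → HIT, frames=[2,1,3]
Step 12: ref 2 → HIT, frames=[2,1,3]
Step 13: ref 3 → HIT, frames=[2,1,3]
Total faults: 7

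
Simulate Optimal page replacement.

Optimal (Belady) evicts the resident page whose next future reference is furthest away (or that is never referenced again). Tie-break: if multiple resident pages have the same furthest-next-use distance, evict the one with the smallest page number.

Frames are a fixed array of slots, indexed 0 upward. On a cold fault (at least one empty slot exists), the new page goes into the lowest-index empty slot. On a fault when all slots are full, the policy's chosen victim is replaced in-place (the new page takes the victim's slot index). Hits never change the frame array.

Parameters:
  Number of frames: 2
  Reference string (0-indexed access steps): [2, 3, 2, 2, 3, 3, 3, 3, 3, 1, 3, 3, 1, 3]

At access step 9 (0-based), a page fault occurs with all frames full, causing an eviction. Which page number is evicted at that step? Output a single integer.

Answer: 2

Derivation:
Step 0: ref 2 -> FAULT, frames=[2,-]
Step 1: ref 3 -> FAULT, frames=[2,3]
Step 2: ref 2 -> HIT, frames=[2,3]
Step 3: ref 2 -> HIT, frames=[2,3]
Step 4: ref 3 -> HIT, frames=[2,3]
Step 5: ref 3 -> HIT, frames=[2,3]
Step 6: ref 3 -> HIT, frames=[2,3]
Step 7: ref 3 -> HIT, frames=[2,3]
Step 8: ref 3 -> HIT, frames=[2,3]
Step 9: ref 1 -> FAULT, evict 2, frames=[1,3]
At step 9: evicted page 2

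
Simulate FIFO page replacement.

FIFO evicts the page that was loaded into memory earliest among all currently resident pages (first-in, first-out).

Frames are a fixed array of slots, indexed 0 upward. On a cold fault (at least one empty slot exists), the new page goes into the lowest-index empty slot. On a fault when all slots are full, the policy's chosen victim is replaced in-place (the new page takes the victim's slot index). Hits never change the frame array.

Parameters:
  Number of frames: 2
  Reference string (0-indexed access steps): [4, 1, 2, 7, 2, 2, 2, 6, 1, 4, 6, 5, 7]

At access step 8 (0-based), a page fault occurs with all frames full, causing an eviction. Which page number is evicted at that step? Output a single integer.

Step 0: ref 4 -> FAULT, frames=[4,-]
Step 1: ref 1 -> FAULT, frames=[4,1]
Step 2: ref 2 -> FAULT, evict 4, frames=[2,1]
Step 3: ref 7 -> FAULT, evict 1, frames=[2,7]
Step 4: ref 2 -> HIT, frames=[2,7]
Step 5: ref 2 -> HIT, frames=[2,7]
Step 6: ref 2 -> HIT, frames=[2,7]
Step 7: ref 6 -> FAULT, evict 2, frames=[6,7]
Step 8: ref 1 -> FAULT, evict 7, frames=[6,1]
At step 8: evicted page 7

Answer: 7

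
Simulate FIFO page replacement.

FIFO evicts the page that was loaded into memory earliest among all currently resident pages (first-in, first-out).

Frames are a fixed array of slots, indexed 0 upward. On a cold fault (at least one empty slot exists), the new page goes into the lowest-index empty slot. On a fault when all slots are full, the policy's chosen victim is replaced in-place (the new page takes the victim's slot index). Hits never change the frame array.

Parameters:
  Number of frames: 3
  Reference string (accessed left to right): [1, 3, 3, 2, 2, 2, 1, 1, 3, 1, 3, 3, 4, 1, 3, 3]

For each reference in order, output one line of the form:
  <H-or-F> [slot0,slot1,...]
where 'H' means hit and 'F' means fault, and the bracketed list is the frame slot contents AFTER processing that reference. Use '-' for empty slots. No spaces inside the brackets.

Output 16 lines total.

F [1,-,-]
F [1,3,-]
H [1,3,-]
F [1,3,2]
H [1,3,2]
H [1,3,2]
H [1,3,2]
H [1,3,2]
H [1,3,2]
H [1,3,2]
H [1,3,2]
H [1,3,2]
F [4,3,2]
F [4,1,2]
F [4,1,3]
H [4,1,3]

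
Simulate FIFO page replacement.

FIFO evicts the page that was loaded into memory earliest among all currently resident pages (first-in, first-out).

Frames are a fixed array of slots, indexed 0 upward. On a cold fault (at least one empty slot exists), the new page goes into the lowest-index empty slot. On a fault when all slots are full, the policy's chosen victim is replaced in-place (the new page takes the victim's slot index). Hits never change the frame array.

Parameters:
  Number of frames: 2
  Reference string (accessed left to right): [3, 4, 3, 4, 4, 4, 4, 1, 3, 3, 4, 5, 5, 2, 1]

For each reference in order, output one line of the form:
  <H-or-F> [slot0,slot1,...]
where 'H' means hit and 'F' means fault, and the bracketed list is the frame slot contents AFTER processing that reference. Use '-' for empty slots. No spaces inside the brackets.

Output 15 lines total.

F [3,-]
F [3,4]
H [3,4]
H [3,4]
H [3,4]
H [3,4]
H [3,4]
F [1,4]
F [1,3]
H [1,3]
F [4,3]
F [4,5]
H [4,5]
F [2,5]
F [2,1]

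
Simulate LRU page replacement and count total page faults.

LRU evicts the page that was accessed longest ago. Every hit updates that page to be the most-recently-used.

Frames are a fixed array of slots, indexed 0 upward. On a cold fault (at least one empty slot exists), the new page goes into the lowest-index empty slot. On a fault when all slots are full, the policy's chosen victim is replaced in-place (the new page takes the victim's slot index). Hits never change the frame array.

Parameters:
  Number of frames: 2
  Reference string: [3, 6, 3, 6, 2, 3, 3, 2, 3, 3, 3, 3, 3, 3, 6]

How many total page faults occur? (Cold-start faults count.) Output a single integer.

Answer: 5

Derivation:
Step 0: ref 3 → FAULT, frames=[3,-]
Step 1: ref 6 → FAULT, frames=[3,6]
Step 2: ref 3 → HIT, frames=[3,6]
Step 3: ref 6 → HIT, frames=[3,6]
Step 4: ref 2 → FAULT (evict 3), frames=[2,6]
Step 5: ref 3 → FAULT (evict 6), frames=[2,3]
Step 6: ref 3 → HIT, frames=[2,3]
Step 7: ref 2 → HIT, frames=[2,3]
Step 8: ref 3 → HIT, frames=[2,3]
Step 9: ref 3 → HIT, frames=[2,3]
Step 10: ref 3 → HIT, frames=[2,3]
Step 11: ref 3 → HIT, frames=[2,3]
Step 12: ref 3 → HIT, frames=[2,3]
Step 13: ref 3 → HIT, frames=[2,3]
Step 14: ref 6 → FAULT (evict 2), frames=[6,3]
Total faults: 5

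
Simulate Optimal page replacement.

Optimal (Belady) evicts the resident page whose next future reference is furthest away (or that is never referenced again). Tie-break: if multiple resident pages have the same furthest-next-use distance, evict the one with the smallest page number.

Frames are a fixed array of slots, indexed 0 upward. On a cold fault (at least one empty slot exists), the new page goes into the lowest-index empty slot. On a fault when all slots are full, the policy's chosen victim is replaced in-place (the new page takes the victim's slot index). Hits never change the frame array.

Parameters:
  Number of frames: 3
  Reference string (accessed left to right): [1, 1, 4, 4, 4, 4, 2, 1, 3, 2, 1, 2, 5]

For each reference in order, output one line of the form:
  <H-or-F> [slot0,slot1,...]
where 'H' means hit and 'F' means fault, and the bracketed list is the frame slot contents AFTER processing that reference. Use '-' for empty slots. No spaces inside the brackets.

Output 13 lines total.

F [1,-,-]
H [1,-,-]
F [1,4,-]
H [1,4,-]
H [1,4,-]
H [1,4,-]
F [1,4,2]
H [1,4,2]
F [1,3,2]
H [1,3,2]
H [1,3,2]
H [1,3,2]
F [5,3,2]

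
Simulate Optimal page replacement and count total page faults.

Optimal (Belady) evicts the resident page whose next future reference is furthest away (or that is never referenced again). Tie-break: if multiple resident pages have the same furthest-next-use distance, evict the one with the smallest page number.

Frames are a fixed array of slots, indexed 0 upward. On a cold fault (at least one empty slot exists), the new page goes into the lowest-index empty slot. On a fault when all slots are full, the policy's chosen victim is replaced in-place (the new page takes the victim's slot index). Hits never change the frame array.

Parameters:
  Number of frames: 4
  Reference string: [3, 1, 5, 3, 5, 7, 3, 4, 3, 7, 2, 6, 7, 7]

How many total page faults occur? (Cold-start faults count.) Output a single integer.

Step 0: ref 3 → FAULT, frames=[3,-,-,-]
Step 1: ref 1 → FAULT, frames=[3,1,-,-]
Step 2: ref 5 → FAULT, frames=[3,1,5,-]
Step 3: ref 3 → HIT, frames=[3,1,5,-]
Step 4: ref 5 → HIT, frames=[3,1,5,-]
Step 5: ref 7 → FAULT, frames=[3,1,5,7]
Step 6: ref 3 → HIT, frames=[3,1,5,7]
Step 7: ref 4 → FAULT (evict 1), frames=[3,4,5,7]
Step 8: ref 3 → HIT, frames=[3,4,5,7]
Step 9: ref 7 → HIT, frames=[3,4,5,7]
Step 10: ref 2 → FAULT (evict 3), frames=[2,4,5,7]
Step 11: ref 6 → FAULT (evict 2), frames=[6,4,5,7]
Step 12: ref 7 → HIT, frames=[6,4,5,7]
Step 13: ref 7 → HIT, frames=[6,4,5,7]
Total faults: 7

Answer: 7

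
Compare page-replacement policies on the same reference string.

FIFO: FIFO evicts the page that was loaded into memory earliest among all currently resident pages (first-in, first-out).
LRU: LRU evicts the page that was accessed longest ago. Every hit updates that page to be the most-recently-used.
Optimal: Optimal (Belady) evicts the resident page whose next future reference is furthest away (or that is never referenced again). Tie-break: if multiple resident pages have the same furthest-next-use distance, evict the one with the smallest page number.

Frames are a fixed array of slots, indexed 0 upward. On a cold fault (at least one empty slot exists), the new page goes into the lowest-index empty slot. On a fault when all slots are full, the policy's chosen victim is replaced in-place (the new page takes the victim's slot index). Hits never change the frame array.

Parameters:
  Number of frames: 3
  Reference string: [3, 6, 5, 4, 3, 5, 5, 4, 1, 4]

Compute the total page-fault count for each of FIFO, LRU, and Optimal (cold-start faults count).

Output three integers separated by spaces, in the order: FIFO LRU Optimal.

Answer: 6 6 5

Derivation:
--- FIFO ---
  step 0: ref 3 -> FAULT, frames=[3,-,-] (faults so far: 1)
  step 1: ref 6 -> FAULT, frames=[3,6,-] (faults so far: 2)
  step 2: ref 5 -> FAULT, frames=[3,6,5] (faults so far: 3)
  step 3: ref 4 -> FAULT, evict 3, frames=[4,6,5] (faults so far: 4)
  step 4: ref 3 -> FAULT, evict 6, frames=[4,3,5] (faults so far: 5)
  step 5: ref 5 -> HIT, frames=[4,3,5] (faults so far: 5)
  step 6: ref 5 -> HIT, frames=[4,3,5] (faults so far: 5)
  step 7: ref 4 -> HIT, frames=[4,3,5] (faults so far: 5)
  step 8: ref 1 -> FAULT, evict 5, frames=[4,3,1] (faults so far: 6)
  step 9: ref 4 -> HIT, frames=[4,3,1] (faults so far: 6)
  FIFO total faults: 6
--- LRU ---
  step 0: ref 3 -> FAULT, frames=[3,-,-] (faults so far: 1)
  step 1: ref 6 -> FAULT, frames=[3,6,-] (faults so far: 2)
  step 2: ref 5 -> FAULT, frames=[3,6,5] (faults so far: 3)
  step 3: ref 4 -> FAULT, evict 3, frames=[4,6,5] (faults so far: 4)
  step 4: ref 3 -> FAULT, evict 6, frames=[4,3,5] (faults so far: 5)
  step 5: ref 5 -> HIT, frames=[4,3,5] (faults so far: 5)
  step 6: ref 5 -> HIT, frames=[4,3,5] (faults so far: 5)
  step 7: ref 4 -> HIT, frames=[4,3,5] (faults so far: 5)
  step 8: ref 1 -> FAULT, evict 3, frames=[4,1,5] (faults so far: 6)
  step 9: ref 4 -> HIT, frames=[4,1,5] (faults so far: 6)
  LRU total faults: 6
--- Optimal ---
  step 0: ref 3 -> FAULT, frames=[3,-,-] (faults so far: 1)
  step 1: ref 6 -> FAULT, frames=[3,6,-] (faults so far: 2)
  step 2: ref 5 -> FAULT, frames=[3,6,5] (faults so far: 3)
  step 3: ref 4 -> FAULT, evict 6, frames=[3,4,5] (faults so far: 4)
  step 4: ref 3 -> HIT, frames=[3,4,5] (faults so far: 4)
  step 5: ref 5 -> HIT, frames=[3,4,5] (faults so far: 4)
  step 6: ref 5 -> HIT, frames=[3,4,5] (faults so far: 4)
  step 7: ref 4 -> HIT, frames=[3,4,5] (faults so far: 4)
  step 8: ref 1 -> FAULT, evict 3, frames=[1,4,5] (faults so far: 5)
  step 9: ref 4 -> HIT, frames=[1,4,5] (faults so far: 5)
  Optimal total faults: 5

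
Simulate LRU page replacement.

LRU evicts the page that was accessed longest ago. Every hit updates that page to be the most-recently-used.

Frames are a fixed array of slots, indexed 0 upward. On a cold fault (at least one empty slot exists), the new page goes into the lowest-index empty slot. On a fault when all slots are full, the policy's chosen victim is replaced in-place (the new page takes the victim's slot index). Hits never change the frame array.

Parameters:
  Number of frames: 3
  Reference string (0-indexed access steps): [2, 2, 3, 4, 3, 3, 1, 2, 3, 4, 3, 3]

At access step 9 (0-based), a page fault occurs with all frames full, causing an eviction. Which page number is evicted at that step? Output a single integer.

Answer: 1

Derivation:
Step 0: ref 2 -> FAULT, frames=[2,-,-]
Step 1: ref 2 -> HIT, frames=[2,-,-]
Step 2: ref 3 -> FAULT, frames=[2,3,-]
Step 3: ref 4 -> FAULT, frames=[2,3,4]
Step 4: ref 3 -> HIT, frames=[2,3,4]
Step 5: ref 3 -> HIT, frames=[2,3,4]
Step 6: ref 1 -> FAULT, evict 2, frames=[1,3,4]
Step 7: ref 2 -> FAULT, evict 4, frames=[1,3,2]
Step 8: ref 3 -> HIT, frames=[1,3,2]
Step 9: ref 4 -> FAULT, evict 1, frames=[4,3,2]
At step 9: evicted page 1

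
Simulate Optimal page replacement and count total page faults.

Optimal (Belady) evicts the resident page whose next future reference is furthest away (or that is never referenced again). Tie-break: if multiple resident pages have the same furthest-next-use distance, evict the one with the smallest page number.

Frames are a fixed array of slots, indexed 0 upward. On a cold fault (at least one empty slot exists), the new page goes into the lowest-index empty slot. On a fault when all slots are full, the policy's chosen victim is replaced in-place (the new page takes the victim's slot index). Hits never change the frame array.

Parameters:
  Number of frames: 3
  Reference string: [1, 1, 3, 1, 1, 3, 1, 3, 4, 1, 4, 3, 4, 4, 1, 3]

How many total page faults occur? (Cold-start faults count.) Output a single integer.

Answer: 3

Derivation:
Step 0: ref 1 → FAULT, frames=[1,-,-]
Step 1: ref 1 → HIT, frames=[1,-,-]
Step 2: ref 3 → FAULT, frames=[1,3,-]
Step 3: ref 1 → HIT, frames=[1,3,-]
Step 4: ref 1 → HIT, frames=[1,3,-]
Step 5: ref 3 → HIT, frames=[1,3,-]
Step 6: ref 1 → HIT, frames=[1,3,-]
Step 7: ref 3 → HIT, frames=[1,3,-]
Step 8: ref 4 → FAULT, frames=[1,3,4]
Step 9: ref 1 → HIT, frames=[1,3,4]
Step 10: ref 4 → HIT, frames=[1,3,4]
Step 11: ref 3 → HIT, frames=[1,3,4]
Step 12: ref 4 → HIT, frames=[1,3,4]
Step 13: ref 4 → HIT, frames=[1,3,4]
Step 14: ref 1 → HIT, frames=[1,3,4]
Step 15: ref 3 → HIT, frames=[1,3,4]
Total faults: 3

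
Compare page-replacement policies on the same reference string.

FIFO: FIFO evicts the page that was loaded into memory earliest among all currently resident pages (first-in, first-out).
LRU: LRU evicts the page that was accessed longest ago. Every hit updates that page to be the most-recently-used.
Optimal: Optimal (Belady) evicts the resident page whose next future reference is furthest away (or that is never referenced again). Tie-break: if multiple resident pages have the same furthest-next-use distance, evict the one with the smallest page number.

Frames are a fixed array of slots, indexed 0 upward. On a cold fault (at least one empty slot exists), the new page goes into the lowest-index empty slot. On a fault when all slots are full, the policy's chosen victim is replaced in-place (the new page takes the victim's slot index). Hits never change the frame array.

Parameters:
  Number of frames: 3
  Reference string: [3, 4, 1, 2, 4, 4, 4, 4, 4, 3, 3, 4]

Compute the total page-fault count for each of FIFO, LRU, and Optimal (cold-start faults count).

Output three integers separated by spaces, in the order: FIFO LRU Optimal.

--- FIFO ---
  step 0: ref 3 -> FAULT, frames=[3,-,-] (faults so far: 1)
  step 1: ref 4 -> FAULT, frames=[3,4,-] (faults so far: 2)
  step 2: ref 1 -> FAULT, frames=[3,4,1] (faults so far: 3)
  step 3: ref 2 -> FAULT, evict 3, frames=[2,4,1] (faults so far: 4)
  step 4: ref 4 -> HIT, frames=[2,4,1] (faults so far: 4)
  step 5: ref 4 -> HIT, frames=[2,4,1] (faults so far: 4)
  step 6: ref 4 -> HIT, frames=[2,4,1] (faults so far: 4)
  step 7: ref 4 -> HIT, frames=[2,4,1] (faults so far: 4)
  step 8: ref 4 -> HIT, frames=[2,4,1] (faults so far: 4)
  step 9: ref 3 -> FAULT, evict 4, frames=[2,3,1] (faults so far: 5)
  step 10: ref 3 -> HIT, frames=[2,3,1] (faults so far: 5)
  step 11: ref 4 -> FAULT, evict 1, frames=[2,3,4] (faults so far: 6)
  FIFO total faults: 6
--- LRU ---
  step 0: ref 3 -> FAULT, frames=[3,-,-] (faults so far: 1)
  step 1: ref 4 -> FAULT, frames=[3,4,-] (faults so far: 2)
  step 2: ref 1 -> FAULT, frames=[3,4,1] (faults so far: 3)
  step 3: ref 2 -> FAULT, evict 3, frames=[2,4,1] (faults so far: 4)
  step 4: ref 4 -> HIT, frames=[2,4,1] (faults so far: 4)
  step 5: ref 4 -> HIT, frames=[2,4,1] (faults so far: 4)
  step 6: ref 4 -> HIT, frames=[2,4,1] (faults so far: 4)
  step 7: ref 4 -> HIT, frames=[2,4,1] (faults so far: 4)
  step 8: ref 4 -> HIT, frames=[2,4,1] (faults so far: 4)
  step 9: ref 3 -> FAULT, evict 1, frames=[2,4,3] (faults so far: 5)
  step 10: ref 3 -> HIT, frames=[2,4,3] (faults so far: 5)
  step 11: ref 4 -> HIT, frames=[2,4,3] (faults so far: 5)
  LRU total faults: 5
--- Optimal ---
  step 0: ref 3 -> FAULT, frames=[3,-,-] (faults so far: 1)
  step 1: ref 4 -> FAULT, frames=[3,4,-] (faults so far: 2)
  step 2: ref 1 -> FAULT, frames=[3,4,1] (faults so far: 3)
  step 3: ref 2 -> FAULT, evict 1, frames=[3,4,2] (faults so far: 4)
  step 4: ref 4 -> HIT, frames=[3,4,2] (faults so far: 4)
  step 5: ref 4 -> HIT, frames=[3,4,2] (faults so far: 4)
  step 6: ref 4 -> HIT, frames=[3,4,2] (faults so far: 4)
  step 7: ref 4 -> HIT, frames=[3,4,2] (faults so far: 4)
  step 8: ref 4 -> HIT, frames=[3,4,2] (faults so far: 4)
  step 9: ref 3 -> HIT, frames=[3,4,2] (faults so far: 4)
  step 10: ref 3 -> HIT, frames=[3,4,2] (faults so far: 4)
  step 11: ref 4 -> HIT, frames=[3,4,2] (faults so far: 4)
  Optimal total faults: 4

Answer: 6 5 4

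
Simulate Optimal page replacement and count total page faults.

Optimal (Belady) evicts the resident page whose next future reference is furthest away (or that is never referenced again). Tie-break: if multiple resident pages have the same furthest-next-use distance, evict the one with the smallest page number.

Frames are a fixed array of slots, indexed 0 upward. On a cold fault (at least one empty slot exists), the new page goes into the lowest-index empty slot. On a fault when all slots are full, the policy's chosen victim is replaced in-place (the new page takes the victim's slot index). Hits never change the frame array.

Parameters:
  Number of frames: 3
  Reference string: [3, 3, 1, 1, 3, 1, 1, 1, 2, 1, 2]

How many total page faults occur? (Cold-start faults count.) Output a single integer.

Answer: 3

Derivation:
Step 0: ref 3 → FAULT, frames=[3,-,-]
Step 1: ref 3 → HIT, frames=[3,-,-]
Step 2: ref 1 → FAULT, frames=[3,1,-]
Step 3: ref 1 → HIT, frames=[3,1,-]
Step 4: ref 3 → HIT, frames=[3,1,-]
Step 5: ref 1 → HIT, frames=[3,1,-]
Step 6: ref 1 → HIT, frames=[3,1,-]
Step 7: ref 1 → HIT, frames=[3,1,-]
Step 8: ref 2 → FAULT, frames=[3,1,2]
Step 9: ref 1 → HIT, frames=[3,1,2]
Step 10: ref 2 → HIT, frames=[3,1,2]
Total faults: 3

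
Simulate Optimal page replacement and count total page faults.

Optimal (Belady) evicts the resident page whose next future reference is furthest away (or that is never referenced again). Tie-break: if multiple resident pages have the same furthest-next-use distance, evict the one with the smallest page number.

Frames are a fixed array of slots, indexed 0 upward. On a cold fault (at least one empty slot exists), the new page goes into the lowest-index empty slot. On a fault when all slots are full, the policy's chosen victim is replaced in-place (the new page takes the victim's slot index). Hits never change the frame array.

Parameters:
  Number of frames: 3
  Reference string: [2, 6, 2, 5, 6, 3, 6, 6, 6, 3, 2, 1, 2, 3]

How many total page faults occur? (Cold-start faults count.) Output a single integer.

Step 0: ref 2 → FAULT, frames=[2,-,-]
Step 1: ref 6 → FAULT, frames=[2,6,-]
Step 2: ref 2 → HIT, frames=[2,6,-]
Step 3: ref 5 → FAULT, frames=[2,6,5]
Step 4: ref 6 → HIT, frames=[2,6,5]
Step 5: ref 3 → FAULT (evict 5), frames=[2,6,3]
Step 6: ref 6 → HIT, frames=[2,6,3]
Step 7: ref 6 → HIT, frames=[2,6,3]
Step 8: ref 6 → HIT, frames=[2,6,3]
Step 9: ref 3 → HIT, frames=[2,6,3]
Step 10: ref 2 → HIT, frames=[2,6,3]
Step 11: ref 1 → FAULT (evict 6), frames=[2,1,3]
Step 12: ref 2 → HIT, frames=[2,1,3]
Step 13: ref 3 → HIT, frames=[2,1,3]
Total faults: 5

Answer: 5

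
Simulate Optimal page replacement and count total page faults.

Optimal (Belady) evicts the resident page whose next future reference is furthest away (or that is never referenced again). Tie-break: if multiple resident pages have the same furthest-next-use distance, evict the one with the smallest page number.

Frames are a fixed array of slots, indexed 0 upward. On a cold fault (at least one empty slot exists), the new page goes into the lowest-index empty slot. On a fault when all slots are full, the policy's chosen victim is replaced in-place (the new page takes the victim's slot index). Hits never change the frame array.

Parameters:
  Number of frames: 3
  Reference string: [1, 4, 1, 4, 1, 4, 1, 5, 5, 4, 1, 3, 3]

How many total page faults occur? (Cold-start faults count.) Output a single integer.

Answer: 4

Derivation:
Step 0: ref 1 → FAULT, frames=[1,-,-]
Step 1: ref 4 → FAULT, frames=[1,4,-]
Step 2: ref 1 → HIT, frames=[1,4,-]
Step 3: ref 4 → HIT, frames=[1,4,-]
Step 4: ref 1 → HIT, frames=[1,4,-]
Step 5: ref 4 → HIT, frames=[1,4,-]
Step 6: ref 1 → HIT, frames=[1,4,-]
Step 7: ref 5 → FAULT, frames=[1,4,5]
Step 8: ref 5 → HIT, frames=[1,4,5]
Step 9: ref 4 → HIT, frames=[1,4,5]
Step 10: ref 1 → HIT, frames=[1,4,5]
Step 11: ref 3 → FAULT (evict 1), frames=[3,4,5]
Step 12: ref 3 → HIT, frames=[3,4,5]
Total faults: 4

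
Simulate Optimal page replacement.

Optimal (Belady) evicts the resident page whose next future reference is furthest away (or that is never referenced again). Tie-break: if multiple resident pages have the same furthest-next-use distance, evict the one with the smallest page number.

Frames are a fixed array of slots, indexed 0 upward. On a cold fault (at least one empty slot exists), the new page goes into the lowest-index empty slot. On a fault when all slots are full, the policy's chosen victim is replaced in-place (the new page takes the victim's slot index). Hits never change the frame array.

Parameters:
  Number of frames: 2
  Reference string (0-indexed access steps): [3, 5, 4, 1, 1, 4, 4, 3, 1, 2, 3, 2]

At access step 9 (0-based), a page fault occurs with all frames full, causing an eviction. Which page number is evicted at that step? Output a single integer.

Step 0: ref 3 -> FAULT, frames=[3,-]
Step 1: ref 5 -> FAULT, frames=[3,5]
Step 2: ref 4 -> FAULT, evict 5, frames=[3,4]
Step 3: ref 1 -> FAULT, evict 3, frames=[1,4]
Step 4: ref 1 -> HIT, frames=[1,4]
Step 5: ref 4 -> HIT, frames=[1,4]
Step 6: ref 4 -> HIT, frames=[1,4]
Step 7: ref 3 -> FAULT, evict 4, frames=[1,3]
Step 8: ref 1 -> HIT, frames=[1,3]
Step 9: ref 2 -> FAULT, evict 1, frames=[2,3]
At step 9: evicted page 1

Answer: 1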